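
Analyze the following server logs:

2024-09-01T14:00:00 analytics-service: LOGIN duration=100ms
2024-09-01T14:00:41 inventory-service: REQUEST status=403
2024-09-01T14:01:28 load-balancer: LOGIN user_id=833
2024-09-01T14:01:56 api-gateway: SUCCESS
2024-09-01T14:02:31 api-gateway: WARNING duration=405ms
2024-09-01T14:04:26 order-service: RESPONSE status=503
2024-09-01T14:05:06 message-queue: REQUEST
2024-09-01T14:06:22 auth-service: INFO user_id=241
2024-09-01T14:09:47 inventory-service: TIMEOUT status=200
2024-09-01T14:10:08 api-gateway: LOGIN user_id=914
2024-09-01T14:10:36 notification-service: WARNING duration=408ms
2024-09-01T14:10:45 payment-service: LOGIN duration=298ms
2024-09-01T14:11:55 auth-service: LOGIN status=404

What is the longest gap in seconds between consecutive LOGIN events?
520

To find the longest gap:

1. Extract all LOGIN events in chronological order
2. Calculate time differences between consecutive events
3. Find the maximum difference
4. Longest gap: 520 seconds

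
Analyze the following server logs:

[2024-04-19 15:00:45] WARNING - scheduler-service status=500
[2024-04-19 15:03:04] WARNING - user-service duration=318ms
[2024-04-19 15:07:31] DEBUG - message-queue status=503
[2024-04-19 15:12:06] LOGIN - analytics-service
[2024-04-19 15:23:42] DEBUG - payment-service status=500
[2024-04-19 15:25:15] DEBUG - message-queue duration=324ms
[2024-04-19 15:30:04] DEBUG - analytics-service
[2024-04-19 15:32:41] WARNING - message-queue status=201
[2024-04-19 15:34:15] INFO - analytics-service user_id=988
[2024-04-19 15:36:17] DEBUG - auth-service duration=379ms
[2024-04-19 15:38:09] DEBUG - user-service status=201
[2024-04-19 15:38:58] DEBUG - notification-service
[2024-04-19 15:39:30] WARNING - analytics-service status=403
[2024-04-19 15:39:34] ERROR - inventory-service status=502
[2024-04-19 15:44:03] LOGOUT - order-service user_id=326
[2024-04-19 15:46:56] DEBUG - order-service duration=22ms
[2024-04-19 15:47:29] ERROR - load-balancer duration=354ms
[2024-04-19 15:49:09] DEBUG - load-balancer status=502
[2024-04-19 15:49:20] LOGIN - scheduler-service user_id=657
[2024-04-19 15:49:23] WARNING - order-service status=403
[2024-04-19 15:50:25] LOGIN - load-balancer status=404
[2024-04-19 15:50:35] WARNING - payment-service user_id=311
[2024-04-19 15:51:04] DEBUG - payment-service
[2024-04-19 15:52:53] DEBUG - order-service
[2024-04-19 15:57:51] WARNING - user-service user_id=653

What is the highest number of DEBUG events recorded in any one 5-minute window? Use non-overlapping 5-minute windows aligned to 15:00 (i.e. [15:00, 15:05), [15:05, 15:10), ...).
3

To find the burst window:

1. Divide the log period into non-overlapping 5-minute windows starting at 15:00
2. Count DEBUG events in each window
3. Find the window with maximum count
4. Maximum events in a window: 3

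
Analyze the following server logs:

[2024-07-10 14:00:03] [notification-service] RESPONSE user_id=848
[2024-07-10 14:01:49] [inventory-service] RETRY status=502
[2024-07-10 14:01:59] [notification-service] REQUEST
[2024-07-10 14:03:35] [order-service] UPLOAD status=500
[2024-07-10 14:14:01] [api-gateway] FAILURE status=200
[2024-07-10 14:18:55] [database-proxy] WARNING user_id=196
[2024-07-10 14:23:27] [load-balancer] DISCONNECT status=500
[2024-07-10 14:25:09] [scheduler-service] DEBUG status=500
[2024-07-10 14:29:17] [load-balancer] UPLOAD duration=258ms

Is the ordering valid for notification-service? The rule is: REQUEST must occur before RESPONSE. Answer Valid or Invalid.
Invalid

To validate ordering:

1. Required order: REQUEST → RESPONSE
2. Rule: REQUEST must occur before RESPONSE
3. Check actual order of events for notification-service
4. Result: Invalid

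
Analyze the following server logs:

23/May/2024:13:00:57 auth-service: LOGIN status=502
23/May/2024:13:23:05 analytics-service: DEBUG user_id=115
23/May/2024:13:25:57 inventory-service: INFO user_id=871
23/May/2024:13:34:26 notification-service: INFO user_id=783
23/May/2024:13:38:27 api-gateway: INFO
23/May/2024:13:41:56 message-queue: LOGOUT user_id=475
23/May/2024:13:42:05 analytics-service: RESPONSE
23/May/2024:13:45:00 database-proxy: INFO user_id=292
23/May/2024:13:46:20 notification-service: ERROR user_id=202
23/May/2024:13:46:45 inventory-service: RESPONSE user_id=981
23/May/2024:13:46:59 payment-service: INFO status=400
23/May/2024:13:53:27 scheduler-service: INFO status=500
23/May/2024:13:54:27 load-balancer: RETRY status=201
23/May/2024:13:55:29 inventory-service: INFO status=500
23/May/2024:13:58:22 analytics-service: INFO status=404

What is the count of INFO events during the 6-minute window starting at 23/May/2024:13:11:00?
0

To count events in the time window:

1. Window boundaries: 23/May/2024:13:11:00 to 23/May/2024:13:17:00
2. Filter for INFO events within this window
3. Count matching events: 0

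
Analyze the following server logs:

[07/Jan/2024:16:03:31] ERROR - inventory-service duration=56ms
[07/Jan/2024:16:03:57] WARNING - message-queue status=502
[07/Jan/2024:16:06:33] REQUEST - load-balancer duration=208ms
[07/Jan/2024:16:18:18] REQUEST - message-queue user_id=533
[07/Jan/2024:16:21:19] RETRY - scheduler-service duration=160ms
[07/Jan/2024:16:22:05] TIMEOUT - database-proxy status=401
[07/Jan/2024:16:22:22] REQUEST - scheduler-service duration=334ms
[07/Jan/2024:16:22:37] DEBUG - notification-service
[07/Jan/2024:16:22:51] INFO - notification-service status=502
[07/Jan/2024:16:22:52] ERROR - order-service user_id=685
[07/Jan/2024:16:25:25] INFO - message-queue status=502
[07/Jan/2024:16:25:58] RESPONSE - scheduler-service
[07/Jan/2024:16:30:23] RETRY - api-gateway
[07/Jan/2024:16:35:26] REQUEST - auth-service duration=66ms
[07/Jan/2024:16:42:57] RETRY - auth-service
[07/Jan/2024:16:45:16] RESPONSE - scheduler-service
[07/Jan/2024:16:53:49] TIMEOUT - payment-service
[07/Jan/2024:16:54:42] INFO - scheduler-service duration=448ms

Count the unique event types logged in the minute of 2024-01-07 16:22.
5

To count unique event types:

1. Filter events in the minute starting at 2024-01-07 16:22
2. Extract event types from matching entries
3. Count unique types: 5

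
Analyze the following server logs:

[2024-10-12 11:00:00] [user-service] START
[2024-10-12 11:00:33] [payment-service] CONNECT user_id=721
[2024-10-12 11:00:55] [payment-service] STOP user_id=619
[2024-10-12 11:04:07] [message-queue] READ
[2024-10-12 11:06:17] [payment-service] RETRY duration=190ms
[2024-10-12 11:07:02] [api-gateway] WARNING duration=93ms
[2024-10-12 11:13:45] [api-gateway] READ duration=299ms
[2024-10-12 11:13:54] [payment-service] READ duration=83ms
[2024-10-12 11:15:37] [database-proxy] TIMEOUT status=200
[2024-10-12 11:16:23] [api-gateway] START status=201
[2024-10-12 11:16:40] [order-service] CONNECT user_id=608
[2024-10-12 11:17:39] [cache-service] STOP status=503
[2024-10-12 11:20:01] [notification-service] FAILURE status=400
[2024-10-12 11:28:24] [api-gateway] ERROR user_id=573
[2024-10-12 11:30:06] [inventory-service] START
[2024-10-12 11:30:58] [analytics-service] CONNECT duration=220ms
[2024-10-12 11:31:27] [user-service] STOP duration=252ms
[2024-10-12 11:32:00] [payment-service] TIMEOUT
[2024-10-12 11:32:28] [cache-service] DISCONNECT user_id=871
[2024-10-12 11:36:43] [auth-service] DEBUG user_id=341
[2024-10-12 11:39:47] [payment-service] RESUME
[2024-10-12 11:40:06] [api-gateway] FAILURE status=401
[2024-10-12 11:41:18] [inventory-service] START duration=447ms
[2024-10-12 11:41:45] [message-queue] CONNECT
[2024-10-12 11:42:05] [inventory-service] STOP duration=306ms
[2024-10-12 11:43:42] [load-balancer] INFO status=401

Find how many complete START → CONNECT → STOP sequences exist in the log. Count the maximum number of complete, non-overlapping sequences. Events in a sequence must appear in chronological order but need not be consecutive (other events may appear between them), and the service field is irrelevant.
4

To count sequences:

1. Look for pattern: START → CONNECT → STOP
2. Greedily scan the log in chronological order, matching each sequence element in turn (ignoring service)
3. Each time the full pattern completes, increment the count and restart matching from the next event
4. Complete non-overlapping sequences found: 4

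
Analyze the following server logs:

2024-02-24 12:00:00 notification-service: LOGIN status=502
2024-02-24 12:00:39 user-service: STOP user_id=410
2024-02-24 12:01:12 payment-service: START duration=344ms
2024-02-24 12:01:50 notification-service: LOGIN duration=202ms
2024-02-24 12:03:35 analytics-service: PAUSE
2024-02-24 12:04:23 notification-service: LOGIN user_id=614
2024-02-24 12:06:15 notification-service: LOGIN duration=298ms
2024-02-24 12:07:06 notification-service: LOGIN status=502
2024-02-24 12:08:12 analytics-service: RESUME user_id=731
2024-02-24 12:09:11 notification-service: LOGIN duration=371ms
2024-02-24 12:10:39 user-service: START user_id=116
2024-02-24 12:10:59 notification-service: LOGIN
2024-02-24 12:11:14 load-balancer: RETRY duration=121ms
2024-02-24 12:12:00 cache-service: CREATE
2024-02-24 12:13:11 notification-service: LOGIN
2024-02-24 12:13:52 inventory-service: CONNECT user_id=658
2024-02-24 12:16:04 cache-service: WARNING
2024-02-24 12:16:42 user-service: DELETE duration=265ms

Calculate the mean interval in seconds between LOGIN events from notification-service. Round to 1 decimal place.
113.0

To calculate average interval:

1. Find all LOGIN events for notification-service in order
2. Calculate time gaps between consecutive events
3. Compute mean of gaps: 791 / 7 = 113.0 seconds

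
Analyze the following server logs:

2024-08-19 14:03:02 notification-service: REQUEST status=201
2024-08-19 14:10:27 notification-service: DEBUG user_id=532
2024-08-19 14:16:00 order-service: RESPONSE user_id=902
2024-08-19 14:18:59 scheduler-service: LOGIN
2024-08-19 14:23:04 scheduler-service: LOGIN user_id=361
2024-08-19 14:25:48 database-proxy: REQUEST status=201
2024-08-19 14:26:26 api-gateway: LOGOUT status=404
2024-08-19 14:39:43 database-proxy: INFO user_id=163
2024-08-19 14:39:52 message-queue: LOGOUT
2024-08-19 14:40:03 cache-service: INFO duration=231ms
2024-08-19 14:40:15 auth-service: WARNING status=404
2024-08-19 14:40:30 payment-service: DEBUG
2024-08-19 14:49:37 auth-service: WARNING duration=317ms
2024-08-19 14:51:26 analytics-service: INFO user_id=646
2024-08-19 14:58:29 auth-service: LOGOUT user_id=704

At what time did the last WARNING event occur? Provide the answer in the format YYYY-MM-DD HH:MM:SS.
2024-08-19 14:49:37

To find the last event:

1. Filter for all WARNING events
2. Sort by timestamp
3. Select the last one
4. Timestamp: 2024-08-19 14:49:37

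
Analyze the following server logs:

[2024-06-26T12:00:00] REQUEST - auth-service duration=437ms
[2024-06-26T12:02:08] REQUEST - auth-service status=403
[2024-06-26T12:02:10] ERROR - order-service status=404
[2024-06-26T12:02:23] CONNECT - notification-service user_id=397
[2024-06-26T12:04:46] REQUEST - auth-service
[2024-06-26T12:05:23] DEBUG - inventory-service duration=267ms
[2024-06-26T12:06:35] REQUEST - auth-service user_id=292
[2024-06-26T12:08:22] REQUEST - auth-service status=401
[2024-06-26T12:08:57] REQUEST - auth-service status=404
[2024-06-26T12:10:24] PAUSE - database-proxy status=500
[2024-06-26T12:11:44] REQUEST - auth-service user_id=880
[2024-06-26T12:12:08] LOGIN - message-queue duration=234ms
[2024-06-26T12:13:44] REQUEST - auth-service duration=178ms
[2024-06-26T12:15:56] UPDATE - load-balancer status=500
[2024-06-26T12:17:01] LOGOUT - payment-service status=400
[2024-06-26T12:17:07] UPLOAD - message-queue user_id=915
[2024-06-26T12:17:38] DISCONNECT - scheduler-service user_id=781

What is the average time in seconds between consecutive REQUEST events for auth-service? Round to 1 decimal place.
117.7

To calculate average interval:

1. Find all REQUEST events for auth-service in order
2. Calculate time gaps between consecutive events
3. Compute mean of gaps: 824 / 7 = 117.7 seconds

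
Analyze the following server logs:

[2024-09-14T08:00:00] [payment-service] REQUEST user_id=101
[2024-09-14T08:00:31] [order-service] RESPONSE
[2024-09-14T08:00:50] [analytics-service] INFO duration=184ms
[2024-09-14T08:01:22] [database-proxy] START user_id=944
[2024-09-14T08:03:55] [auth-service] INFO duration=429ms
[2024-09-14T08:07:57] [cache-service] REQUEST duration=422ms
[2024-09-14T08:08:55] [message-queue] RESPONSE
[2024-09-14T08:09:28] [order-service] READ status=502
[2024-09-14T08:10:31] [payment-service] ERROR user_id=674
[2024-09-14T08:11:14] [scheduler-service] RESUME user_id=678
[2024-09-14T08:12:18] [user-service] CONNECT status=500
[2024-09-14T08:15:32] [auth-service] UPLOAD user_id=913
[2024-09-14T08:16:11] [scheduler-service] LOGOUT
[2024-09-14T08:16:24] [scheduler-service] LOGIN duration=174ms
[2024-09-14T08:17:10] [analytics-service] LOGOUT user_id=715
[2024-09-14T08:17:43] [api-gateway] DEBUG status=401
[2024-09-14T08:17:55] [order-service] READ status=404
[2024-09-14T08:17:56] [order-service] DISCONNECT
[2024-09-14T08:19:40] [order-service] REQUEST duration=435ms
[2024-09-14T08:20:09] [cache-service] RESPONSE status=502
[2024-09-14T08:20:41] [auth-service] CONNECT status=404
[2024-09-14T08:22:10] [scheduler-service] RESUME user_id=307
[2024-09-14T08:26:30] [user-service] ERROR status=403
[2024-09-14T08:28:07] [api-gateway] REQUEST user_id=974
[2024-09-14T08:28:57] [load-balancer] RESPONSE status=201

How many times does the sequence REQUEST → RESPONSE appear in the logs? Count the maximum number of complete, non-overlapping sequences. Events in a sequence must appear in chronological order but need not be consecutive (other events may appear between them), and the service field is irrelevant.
4

To count sequences:

1. Look for pattern: REQUEST → RESPONSE
2. Greedily scan the log in chronological order, matching each sequence element in turn (ignoring service)
3. Each time the full pattern completes, increment the count and restart matching from the next event
4. Complete non-overlapping sequences found: 4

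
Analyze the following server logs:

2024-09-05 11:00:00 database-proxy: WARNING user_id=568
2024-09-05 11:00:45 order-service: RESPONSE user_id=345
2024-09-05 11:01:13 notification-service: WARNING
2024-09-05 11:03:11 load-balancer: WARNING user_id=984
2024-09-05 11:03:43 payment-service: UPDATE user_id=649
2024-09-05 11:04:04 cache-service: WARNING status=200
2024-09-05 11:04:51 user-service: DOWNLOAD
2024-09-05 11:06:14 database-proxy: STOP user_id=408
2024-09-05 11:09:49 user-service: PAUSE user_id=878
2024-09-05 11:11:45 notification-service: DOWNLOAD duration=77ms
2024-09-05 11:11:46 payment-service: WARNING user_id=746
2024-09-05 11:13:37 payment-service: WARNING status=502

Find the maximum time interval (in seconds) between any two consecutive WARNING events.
462

To find the longest gap:

1. Extract all WARNING events in chronological order
2. Calculate time differences between consecutive events
3. Find the maximum difference
4. Longest gap: 462 seconds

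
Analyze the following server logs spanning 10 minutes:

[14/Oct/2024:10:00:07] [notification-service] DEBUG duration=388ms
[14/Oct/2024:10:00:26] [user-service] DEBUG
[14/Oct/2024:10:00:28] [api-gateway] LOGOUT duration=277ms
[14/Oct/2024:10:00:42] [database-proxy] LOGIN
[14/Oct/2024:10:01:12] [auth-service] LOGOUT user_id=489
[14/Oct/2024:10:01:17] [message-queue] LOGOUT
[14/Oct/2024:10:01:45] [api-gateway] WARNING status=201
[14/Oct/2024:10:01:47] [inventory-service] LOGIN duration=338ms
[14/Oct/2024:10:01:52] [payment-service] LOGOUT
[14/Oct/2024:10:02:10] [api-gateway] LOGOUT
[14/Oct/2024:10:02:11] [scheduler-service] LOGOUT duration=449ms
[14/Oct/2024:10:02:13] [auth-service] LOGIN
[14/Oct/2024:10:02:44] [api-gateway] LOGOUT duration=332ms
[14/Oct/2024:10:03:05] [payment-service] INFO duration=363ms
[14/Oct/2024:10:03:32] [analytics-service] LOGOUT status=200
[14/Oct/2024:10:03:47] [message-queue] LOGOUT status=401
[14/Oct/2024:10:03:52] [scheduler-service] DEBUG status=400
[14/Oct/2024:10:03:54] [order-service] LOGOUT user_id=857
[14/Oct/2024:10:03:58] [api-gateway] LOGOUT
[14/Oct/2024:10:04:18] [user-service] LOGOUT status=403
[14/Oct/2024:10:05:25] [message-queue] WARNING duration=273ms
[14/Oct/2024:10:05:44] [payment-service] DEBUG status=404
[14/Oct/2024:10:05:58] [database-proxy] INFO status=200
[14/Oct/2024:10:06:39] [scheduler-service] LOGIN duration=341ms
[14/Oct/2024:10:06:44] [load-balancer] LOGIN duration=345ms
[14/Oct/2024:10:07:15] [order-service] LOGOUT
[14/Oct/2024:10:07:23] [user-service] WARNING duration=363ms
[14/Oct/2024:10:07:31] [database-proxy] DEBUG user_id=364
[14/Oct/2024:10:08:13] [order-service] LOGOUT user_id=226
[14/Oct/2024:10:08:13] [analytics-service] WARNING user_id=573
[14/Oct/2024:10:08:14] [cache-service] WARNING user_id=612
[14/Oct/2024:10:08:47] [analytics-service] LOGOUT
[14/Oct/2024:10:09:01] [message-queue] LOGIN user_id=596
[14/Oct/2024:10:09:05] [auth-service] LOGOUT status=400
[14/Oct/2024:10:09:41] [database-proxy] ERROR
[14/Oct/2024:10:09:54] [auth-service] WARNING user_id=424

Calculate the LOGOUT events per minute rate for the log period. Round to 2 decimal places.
1.6

To calculate the rate:

1. Count total LOGOUT events: 16
2. Total time period: 10 minutes
3. Rate = 16 / 10 = 1.6 events per minute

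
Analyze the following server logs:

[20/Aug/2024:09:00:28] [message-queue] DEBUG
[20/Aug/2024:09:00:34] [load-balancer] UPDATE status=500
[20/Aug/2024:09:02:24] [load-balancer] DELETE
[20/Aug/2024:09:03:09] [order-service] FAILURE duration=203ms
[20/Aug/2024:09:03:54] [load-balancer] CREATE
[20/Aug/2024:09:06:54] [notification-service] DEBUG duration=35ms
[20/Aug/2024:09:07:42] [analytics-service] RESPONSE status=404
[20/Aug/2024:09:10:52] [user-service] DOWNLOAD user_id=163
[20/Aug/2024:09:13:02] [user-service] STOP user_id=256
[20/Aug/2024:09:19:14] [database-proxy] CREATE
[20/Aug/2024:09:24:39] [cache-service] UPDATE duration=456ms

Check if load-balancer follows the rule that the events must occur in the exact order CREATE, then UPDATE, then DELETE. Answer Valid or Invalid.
Invalid

To validate ordering:

1. Required order: CREATE → UPDATE → DELETE
2. Rule: the events must occur in the exact order CREATE, then UPDATE, then DELETE
3. Check actual order of events for load-balancer
4. Result: Invalid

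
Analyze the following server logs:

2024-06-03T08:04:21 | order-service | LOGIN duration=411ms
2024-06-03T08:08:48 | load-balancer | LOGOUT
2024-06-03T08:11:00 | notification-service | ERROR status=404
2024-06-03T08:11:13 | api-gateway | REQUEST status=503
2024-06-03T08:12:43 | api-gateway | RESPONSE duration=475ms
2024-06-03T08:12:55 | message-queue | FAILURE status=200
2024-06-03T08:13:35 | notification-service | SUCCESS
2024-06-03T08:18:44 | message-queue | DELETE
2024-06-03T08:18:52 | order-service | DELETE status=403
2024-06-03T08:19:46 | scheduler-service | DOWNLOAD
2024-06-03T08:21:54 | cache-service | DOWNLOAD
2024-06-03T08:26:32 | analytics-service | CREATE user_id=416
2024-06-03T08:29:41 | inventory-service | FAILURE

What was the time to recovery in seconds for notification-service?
155

To calculate recovery time:

1. Find ERROR event for notification-service: 2024-06-03T08:11:00
2. Find next SUCCESS event for notification-service: 2024-06-03T08:13:35
3. Recovery time: 2024-06-03T08:13:35 - 2024-06-03T08:11:00 = 155 seconds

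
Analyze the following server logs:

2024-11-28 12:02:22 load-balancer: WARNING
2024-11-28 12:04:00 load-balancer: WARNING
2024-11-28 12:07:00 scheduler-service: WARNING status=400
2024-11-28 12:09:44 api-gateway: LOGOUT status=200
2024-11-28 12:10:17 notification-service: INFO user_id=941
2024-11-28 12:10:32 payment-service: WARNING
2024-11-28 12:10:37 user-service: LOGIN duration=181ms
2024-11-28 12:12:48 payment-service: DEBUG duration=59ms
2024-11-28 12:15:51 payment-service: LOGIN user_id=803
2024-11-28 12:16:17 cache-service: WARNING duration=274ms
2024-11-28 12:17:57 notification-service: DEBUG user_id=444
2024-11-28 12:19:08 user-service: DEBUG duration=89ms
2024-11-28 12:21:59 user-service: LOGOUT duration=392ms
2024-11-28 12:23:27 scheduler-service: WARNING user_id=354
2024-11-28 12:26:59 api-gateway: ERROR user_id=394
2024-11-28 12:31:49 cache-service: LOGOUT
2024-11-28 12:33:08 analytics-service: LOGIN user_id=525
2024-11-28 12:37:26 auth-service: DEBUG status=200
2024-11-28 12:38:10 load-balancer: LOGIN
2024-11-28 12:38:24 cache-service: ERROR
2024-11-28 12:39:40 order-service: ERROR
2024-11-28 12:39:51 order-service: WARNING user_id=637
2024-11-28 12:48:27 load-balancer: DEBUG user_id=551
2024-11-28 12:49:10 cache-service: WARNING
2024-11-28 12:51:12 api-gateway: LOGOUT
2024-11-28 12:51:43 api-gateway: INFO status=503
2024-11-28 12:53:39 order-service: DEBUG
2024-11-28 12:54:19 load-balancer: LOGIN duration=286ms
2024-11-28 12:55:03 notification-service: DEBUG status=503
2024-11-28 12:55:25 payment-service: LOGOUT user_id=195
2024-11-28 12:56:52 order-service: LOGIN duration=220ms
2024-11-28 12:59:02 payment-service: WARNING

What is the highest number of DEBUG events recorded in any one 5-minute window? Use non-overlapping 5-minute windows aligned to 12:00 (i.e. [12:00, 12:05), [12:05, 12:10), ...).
2

To find the burst window:

1. Divide the log period into non-overlapping 5-minute windows starting at 12:00
2. Count DEBUG events in each window
3. Find the window with maximum count
4. Maximum events in a window: 2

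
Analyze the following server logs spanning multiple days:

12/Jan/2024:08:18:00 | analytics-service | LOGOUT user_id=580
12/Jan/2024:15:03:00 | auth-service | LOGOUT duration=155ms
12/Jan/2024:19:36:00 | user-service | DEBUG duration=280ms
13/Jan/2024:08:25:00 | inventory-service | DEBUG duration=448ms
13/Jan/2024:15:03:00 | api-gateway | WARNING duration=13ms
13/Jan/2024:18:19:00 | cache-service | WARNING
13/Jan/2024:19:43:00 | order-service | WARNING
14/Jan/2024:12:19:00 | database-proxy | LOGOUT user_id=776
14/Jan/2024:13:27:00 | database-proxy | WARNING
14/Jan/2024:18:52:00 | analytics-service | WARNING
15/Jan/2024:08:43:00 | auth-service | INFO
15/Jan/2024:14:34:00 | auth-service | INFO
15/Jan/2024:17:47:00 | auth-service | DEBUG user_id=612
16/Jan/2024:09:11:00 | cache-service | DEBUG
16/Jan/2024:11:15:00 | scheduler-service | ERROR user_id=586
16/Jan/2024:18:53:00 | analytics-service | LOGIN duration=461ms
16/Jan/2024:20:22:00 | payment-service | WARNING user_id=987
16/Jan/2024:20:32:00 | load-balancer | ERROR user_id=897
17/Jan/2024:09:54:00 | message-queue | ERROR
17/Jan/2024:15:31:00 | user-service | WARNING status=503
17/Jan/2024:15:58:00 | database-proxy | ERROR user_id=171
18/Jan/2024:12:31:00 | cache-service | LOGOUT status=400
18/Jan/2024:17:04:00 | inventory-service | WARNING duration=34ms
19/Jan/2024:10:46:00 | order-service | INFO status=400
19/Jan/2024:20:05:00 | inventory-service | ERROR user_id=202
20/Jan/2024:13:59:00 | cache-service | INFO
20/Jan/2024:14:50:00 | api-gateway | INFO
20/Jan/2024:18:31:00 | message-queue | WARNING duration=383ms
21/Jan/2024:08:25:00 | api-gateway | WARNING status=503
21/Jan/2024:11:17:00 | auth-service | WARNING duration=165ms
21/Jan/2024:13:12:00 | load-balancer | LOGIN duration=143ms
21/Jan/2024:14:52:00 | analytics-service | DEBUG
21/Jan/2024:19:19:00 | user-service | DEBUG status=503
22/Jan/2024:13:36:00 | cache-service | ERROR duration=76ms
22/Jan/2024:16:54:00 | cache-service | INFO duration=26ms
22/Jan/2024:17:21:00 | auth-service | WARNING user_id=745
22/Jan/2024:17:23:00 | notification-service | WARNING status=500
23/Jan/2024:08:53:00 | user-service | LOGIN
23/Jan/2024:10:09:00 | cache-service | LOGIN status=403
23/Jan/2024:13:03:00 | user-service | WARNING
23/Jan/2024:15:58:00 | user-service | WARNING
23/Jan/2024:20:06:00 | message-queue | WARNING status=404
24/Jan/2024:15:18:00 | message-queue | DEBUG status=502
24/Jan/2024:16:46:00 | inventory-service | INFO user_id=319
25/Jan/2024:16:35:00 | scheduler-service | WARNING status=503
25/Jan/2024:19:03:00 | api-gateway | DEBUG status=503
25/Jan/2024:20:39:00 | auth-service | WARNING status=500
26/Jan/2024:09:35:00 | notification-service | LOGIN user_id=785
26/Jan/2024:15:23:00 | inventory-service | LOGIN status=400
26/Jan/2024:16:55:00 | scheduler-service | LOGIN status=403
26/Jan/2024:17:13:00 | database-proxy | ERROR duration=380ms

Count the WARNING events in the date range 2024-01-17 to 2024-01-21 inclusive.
5

To filter by date range:

1. Date range: 2024-01-17 through 2024-01-21, both dates inclusive
2. Filter for WARNING events whose date falls in this range
3. Count matching events: 5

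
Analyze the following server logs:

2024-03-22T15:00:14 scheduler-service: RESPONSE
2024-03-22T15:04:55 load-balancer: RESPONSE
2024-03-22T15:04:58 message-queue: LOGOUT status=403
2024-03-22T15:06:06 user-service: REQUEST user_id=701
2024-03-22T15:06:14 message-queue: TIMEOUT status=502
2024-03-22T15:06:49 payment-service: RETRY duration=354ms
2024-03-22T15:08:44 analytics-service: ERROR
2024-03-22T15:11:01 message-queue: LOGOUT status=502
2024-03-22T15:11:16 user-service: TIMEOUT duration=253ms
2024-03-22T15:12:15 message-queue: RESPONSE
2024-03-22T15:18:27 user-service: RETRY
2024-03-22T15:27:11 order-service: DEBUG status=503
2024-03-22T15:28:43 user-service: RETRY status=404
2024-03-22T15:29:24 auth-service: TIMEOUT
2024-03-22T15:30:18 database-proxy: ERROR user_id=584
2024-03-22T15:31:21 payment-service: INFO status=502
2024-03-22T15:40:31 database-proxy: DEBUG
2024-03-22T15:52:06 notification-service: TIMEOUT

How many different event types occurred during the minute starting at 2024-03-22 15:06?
3

To count unique event types:

1. Filter events in the minute starting at 2024-03-22 15:06
2. Extract event types from matching entries
3. Count unique types: 3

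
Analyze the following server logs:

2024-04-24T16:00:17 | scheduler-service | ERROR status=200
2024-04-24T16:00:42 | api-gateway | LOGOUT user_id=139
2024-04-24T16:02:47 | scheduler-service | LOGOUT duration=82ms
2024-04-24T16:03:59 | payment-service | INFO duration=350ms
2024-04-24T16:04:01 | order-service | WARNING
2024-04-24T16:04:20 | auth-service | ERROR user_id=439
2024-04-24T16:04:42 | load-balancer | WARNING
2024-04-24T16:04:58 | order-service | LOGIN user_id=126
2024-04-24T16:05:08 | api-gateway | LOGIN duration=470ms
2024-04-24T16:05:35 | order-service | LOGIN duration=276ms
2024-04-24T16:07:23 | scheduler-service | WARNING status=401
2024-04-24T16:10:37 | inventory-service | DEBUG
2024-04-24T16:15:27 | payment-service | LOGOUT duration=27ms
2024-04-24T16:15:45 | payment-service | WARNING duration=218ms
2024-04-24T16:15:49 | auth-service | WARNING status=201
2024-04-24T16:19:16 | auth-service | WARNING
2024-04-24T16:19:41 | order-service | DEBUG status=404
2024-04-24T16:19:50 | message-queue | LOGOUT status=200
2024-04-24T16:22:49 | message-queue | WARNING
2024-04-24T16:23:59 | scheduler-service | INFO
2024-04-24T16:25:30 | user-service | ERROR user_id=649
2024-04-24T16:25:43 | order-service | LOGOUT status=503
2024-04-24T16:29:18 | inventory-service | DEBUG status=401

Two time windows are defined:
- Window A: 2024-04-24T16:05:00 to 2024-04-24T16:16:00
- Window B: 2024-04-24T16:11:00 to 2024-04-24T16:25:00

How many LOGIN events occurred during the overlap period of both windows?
0

To find overlap events:

1. Window A: 2024-04-24T16:05:00 to 2024-04-24T16:16:00
2. Window B: 2024-04-24T16:11:00 to 2024-04-24T16:25:00
3. Overlap period: 2024-04-24T16:11:00 to 2024-04-24T16:16:00
4. Count LOGIN events in overlap: 0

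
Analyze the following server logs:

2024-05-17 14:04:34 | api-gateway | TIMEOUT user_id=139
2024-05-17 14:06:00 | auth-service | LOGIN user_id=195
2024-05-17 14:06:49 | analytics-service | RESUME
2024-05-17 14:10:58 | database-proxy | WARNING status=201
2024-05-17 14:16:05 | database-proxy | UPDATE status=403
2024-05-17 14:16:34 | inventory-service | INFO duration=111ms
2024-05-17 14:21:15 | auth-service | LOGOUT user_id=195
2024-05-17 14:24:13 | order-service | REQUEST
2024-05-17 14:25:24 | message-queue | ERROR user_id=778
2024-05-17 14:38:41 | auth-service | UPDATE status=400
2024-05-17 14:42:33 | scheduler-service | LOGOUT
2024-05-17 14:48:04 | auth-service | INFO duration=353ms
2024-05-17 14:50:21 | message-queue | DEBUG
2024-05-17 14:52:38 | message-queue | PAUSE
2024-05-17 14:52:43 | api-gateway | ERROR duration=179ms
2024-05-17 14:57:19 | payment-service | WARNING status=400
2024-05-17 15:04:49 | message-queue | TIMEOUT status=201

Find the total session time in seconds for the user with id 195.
915

To calculate session duration:

1. Find LOGIN event for user_id=195: 2024-05-17 14:06:00
2. Find LOGOUT event for user_id=195: 2024-05-17 14:21:15
3. Session duration: 2024-05-17 14:21:15 - 2024-05-17 14:06:00 = 915 seconds (15 minutes)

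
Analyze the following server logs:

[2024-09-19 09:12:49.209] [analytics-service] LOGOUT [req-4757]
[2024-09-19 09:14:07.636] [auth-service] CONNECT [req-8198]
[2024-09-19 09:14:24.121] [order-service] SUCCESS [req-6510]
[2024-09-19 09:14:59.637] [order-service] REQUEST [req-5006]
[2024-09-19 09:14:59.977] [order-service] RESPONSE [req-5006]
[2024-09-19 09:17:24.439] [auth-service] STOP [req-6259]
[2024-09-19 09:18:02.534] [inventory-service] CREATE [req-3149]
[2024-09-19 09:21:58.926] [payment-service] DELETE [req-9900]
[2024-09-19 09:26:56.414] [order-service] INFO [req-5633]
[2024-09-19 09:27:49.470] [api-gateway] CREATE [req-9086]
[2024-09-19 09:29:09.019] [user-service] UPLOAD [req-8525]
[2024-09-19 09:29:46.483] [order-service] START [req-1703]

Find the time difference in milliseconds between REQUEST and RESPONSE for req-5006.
340

To calculate latency:

1. Find REQUEST with id req-5006: 2024-09-19 09:14:59.637
2. Find RESPONSE with id req-5006: 2024-09-19 09:14:59.977
3. Latency: 2024-09-19 09:14:59.977 - 2024-09-19 09:14:59.637 = 340ms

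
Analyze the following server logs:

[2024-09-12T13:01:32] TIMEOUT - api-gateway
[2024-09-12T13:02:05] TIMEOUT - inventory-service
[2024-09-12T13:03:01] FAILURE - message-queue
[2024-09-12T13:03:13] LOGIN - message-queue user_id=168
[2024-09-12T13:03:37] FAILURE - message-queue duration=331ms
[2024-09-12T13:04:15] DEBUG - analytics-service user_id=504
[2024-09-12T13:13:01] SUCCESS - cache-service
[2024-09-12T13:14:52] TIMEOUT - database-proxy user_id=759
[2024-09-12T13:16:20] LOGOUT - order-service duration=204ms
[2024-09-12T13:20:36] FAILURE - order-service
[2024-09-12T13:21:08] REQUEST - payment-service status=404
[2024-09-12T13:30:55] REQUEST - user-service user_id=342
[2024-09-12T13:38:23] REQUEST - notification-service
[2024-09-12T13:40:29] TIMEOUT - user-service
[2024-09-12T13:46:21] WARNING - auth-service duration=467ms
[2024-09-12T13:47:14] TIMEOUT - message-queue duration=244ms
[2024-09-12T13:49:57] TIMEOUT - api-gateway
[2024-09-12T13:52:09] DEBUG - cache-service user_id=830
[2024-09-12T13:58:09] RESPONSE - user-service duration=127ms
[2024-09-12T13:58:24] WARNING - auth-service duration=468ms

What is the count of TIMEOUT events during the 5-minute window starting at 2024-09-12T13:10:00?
1

To count events in the time window:

1. Window boundaries: 2024-09-12T13:10:00 to 2024-09-12T13:15:00
2. Filter for TIMEOUT events within this window
3. Count matching events: 1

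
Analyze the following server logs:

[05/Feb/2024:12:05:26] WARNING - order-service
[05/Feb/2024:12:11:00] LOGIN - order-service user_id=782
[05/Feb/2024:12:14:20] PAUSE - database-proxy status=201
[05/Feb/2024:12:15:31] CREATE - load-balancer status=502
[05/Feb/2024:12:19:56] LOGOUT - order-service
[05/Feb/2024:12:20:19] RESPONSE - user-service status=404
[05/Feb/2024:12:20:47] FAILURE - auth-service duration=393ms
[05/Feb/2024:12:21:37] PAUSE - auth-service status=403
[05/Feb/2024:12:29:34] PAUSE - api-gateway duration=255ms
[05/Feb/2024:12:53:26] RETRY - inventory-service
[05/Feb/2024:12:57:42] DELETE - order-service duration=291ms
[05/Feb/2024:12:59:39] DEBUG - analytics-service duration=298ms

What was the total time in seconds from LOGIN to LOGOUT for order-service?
536

To calculate state duration:

1. Find LOGIN event for order-service: 05/Feb/2024:12:11:00
2. Find LOGOUT event for order-service: 05/Feb/2024:12:19:56
3. Calculate duration: 05/Feb/2024:12:19:56 - 05/Feb/2024:12:11:00 = 536 seconds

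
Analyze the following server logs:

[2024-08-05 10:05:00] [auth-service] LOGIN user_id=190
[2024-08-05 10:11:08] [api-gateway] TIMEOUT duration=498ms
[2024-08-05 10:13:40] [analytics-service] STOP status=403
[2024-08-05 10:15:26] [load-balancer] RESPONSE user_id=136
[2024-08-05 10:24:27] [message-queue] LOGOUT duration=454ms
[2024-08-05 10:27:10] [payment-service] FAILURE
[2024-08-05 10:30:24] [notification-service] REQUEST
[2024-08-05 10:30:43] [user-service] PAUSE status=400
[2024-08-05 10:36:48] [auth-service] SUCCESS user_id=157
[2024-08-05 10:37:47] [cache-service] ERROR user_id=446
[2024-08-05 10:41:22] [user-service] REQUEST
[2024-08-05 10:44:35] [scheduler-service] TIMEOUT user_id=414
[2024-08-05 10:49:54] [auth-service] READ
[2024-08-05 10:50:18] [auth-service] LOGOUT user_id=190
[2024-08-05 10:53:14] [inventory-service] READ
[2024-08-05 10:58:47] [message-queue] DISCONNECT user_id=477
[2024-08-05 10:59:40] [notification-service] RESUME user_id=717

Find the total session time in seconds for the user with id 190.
2718

To calculate session duration:

1. Find LOGIN event for user_id=190: 2024-08-05 10:05:00
2. Find LOGOUT event for user_id=190: 2024-08-05 10:50:18
3. Session duration: 2024-08-05 10:50:18 - 2024-08-05 10:05:00 = 2718 seconds (45 minutes)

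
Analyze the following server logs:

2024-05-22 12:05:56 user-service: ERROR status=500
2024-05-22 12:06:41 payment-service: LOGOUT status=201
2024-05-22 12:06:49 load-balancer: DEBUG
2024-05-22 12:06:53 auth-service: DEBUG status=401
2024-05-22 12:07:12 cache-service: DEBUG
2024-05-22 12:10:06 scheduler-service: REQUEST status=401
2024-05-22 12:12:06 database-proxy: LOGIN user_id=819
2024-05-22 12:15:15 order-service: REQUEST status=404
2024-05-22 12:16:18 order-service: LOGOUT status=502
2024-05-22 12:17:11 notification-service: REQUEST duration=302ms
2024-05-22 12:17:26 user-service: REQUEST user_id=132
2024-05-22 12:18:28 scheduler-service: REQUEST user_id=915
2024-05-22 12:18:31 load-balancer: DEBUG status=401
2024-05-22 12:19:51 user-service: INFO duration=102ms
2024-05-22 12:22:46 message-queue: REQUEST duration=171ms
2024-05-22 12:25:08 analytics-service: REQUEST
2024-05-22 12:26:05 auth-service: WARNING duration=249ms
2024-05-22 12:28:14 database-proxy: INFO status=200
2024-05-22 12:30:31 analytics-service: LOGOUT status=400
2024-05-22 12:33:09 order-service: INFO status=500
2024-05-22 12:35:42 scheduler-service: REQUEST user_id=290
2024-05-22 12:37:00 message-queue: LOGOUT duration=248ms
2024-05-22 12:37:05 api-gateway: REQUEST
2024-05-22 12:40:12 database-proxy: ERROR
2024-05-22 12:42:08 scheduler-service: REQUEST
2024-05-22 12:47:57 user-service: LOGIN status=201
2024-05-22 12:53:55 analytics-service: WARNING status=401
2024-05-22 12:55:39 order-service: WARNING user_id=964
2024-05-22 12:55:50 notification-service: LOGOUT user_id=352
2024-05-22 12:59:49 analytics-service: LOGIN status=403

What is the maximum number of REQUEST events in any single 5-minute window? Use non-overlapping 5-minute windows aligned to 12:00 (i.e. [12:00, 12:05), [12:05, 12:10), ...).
4

To find the burst window:

1. Divide the log period into non-overlapping 5-minute windows starting at 12:00
2. Count REQUEST events in each window
3. Find the window with maximum count
4. Maximum events in a window: 4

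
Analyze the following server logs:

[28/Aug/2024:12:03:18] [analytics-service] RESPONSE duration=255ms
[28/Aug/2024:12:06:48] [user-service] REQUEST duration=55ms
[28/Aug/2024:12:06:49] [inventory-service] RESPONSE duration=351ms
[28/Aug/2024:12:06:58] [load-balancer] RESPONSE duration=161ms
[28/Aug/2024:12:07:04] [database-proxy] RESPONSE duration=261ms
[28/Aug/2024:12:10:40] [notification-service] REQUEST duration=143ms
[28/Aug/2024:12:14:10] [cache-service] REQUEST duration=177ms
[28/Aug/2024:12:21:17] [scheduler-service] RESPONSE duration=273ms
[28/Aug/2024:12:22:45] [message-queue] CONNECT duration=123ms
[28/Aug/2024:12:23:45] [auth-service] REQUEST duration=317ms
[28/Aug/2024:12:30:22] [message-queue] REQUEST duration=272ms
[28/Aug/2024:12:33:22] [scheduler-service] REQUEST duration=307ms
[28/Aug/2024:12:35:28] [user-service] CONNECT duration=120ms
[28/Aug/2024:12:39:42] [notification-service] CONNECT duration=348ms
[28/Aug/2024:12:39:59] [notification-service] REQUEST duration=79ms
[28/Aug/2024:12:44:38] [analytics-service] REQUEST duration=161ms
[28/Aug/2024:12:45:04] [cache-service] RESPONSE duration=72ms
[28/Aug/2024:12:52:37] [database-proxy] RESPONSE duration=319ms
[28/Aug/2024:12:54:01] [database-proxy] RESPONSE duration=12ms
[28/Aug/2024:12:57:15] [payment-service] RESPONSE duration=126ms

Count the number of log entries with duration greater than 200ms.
9

To count timeouts:

1. Threshold: 200ms
2. Extract duration from each log entry
3. Count entries where duration > 200
4. Timeout count: 9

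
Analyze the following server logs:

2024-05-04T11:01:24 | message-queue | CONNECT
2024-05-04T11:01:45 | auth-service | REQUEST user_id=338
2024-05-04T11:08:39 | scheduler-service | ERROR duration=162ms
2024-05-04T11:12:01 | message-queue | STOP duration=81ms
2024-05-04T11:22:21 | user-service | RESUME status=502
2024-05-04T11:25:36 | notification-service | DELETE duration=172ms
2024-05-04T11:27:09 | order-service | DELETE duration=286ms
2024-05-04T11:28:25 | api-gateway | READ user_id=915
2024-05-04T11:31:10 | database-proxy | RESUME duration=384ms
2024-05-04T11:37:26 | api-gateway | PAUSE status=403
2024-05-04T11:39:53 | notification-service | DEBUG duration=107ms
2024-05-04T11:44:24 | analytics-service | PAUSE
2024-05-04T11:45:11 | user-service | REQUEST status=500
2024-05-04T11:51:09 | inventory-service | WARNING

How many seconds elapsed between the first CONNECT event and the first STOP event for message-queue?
637

To find the time between events:

1. Locate the first CONNECT event for message-queue: 2024-05-04T11:01:24
2. Locate the first STOP event for message-queue: 2024-05-04T11:12:01
3. Calculate the difference: 2024-05-04T11:12:01 - 2024-05-04T11:01:24 = 637 seconds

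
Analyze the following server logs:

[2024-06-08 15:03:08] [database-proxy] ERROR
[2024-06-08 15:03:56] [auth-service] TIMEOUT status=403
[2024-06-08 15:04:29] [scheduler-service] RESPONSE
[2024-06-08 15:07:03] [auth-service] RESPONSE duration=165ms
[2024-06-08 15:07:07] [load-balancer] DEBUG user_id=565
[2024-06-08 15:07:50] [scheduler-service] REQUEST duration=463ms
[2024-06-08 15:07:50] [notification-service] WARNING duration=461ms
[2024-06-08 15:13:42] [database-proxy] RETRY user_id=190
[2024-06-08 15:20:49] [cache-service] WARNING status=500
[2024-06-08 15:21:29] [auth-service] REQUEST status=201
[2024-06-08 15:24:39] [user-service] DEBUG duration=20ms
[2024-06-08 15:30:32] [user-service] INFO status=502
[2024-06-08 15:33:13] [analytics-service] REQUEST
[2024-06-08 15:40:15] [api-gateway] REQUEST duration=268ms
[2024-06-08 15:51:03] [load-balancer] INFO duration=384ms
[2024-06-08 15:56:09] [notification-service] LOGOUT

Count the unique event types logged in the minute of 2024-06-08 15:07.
4

To count unique event types:

1. Filter events in the minute starting at 2024-06-08 15:07
2. Extract event types from matching entries
3. Count unique types: 4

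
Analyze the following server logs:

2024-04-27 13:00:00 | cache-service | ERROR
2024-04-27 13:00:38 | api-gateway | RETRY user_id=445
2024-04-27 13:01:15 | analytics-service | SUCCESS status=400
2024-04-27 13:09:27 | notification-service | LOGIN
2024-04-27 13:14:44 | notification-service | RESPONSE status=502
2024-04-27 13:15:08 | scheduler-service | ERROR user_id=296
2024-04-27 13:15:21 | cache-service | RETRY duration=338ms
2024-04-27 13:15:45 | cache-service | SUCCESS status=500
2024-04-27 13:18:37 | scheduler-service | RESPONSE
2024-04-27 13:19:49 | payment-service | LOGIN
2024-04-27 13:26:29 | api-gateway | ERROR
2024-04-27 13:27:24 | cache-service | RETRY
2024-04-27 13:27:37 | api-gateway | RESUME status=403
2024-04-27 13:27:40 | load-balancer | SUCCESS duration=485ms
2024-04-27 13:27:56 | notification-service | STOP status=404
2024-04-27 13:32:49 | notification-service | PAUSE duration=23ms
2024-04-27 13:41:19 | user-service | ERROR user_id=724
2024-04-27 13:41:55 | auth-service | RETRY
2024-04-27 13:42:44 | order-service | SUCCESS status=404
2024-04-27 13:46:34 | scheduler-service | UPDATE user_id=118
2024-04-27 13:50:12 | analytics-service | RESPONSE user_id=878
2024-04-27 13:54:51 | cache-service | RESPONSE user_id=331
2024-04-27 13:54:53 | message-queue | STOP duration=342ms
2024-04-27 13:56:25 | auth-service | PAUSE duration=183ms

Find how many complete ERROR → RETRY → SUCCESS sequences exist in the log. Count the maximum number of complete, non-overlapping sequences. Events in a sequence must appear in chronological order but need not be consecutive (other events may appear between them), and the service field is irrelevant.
4

To count sequences:

1. Look for pattern: ERROR → RETRY → SUCCESS
2. Greedily scan the log in chronological order, matching each sequence element in turn (ignoring service)
3. Each time the full pattern completes, increment the count and restart matching from the next event
4. Complete non-overlapping sequences found: 4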